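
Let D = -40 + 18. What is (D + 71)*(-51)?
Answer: -2499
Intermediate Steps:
D = -22
(D + 71)*(-51) = (-22 + 71)*(-51) = 49*(-51) = -2499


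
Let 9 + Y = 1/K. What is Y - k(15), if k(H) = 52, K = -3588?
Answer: -218869/3588 ≈ -61.000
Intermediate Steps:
Y = -32293/3588 (Y = -9 + 1/(-3588) = -9 - 1/3588 = -32293/3588 ≈ -9.0003)
Y - k(15) = -32293/3588 - 1*52 = -32293/3588 - 52 = -218869/3588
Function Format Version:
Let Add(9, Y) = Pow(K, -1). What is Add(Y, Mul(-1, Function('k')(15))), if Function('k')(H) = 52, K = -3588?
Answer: Rational(-218869, 3588) ≈ -61.000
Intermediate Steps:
Y = Rational(-32293, 3588) (Y = Add(-9, Pow(-3588, -1)) = Add(-9, Rational(-1, 3588)) = Rational(-32293, 3588) ≈ -9.0003)
Add(Y, Mul(-1, Function('k')(15))) = Add(Rational(-32293, 3588), Mul(-1, 52)) = Add(Rational(-32293, 3588), -52) = Rational(-218869, 3588)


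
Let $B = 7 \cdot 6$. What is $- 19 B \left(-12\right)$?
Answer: $9576$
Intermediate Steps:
$B = 42$
$- 19 B \left(-12\right) = \left(-19\right) 42 \left(-12\right) = \left(-798\right) \left(-12\right) = 9576$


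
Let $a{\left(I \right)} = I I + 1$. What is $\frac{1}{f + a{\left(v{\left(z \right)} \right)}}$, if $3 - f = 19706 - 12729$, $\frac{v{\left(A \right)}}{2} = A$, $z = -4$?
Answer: $- \frac{1}{6909} \approx -0.00014474$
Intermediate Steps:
$v{\left(A \right)} = 2 A$
$f = -6974$ ($f = 3 - \left(19706 - 12729\right) = 3 - 6977 = -6974$)
$a{\left(I \right)} = 1 + I^{2}$ ($a{\left(I \right)} = I^{2} + 1 = 1 + I^{2}$)
$\frac{1}{f + a{\left(v{\left(z \right)} \right)}} = \frac{1}{-6974 + \left(1 + \left(2 \left(-4\right)\right)^{2}\right)} = \frac{1}{-6974 + \left(1 + \left(-8\right)^{2}\right)} = \frac{1}{-6974 + \left(1 + 64\right)} = \frac{1}{-6974 + 65} = \frac{1}{-6909} = - \frac{1}{6909}$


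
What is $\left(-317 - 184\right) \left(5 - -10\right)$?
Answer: $-7515$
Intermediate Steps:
$\left(-317 - 184\right) \left(5 - -10\right) = - 501 \left(5 + 10\right) = \left(-501\right) 15 = -7515$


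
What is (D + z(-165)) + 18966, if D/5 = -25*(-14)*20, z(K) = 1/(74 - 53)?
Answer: 1133287/21 ≈ 53966.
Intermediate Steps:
z(K) = 1/21
D = 35000 (D = 5*(-25*(-14)*20) = 5*(350*20) = 5*7000 = 35000)
(D + z(-165)) + 18966 = (35000 + 1/21) + 18966 = 735001/21 + 18966 = 1133287/21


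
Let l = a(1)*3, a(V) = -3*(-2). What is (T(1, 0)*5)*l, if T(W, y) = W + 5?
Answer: 540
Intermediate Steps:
a(V) = 6
T(W, y) = 5 + W
l = 18 (l = 6*3 = 18)
(T(1, 0)*5)*l = ((5 + 1)*5)*18 = (6*5)*18 = 30*18 = 540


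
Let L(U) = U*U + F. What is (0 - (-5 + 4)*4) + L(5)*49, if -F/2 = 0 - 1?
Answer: 1327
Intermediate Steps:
F = 2 (F = -2*(0 - 1) = -2*(-1) = 2)
L(U) = 2 + U² (L(U) = U*U + 2 = U² + 2 = 2 + U²)
(0 - (-5 + 4)*4) + L(5)*49 = (0 - (-5 + 4)*4) + (2 + 5²)*49 = (0 - (-1)*4) + (2 + 25)*49 = (0 - 1*(-4)) + 27*49 = (0 + 4) + 1323 = 4 + 1323 = 1327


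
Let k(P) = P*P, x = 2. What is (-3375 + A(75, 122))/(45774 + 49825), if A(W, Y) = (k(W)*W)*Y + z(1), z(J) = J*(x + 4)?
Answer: 51465381/95599 ≈ 538.35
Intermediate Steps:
k(P) = P**2
z(J) = 6*J (z(J) = J*(2 + 4) = J*6 = 6*J)
A(W, Y) = 6 + Y*W**3 (A(W, Y) = (W**2*W)*Y + 6*1 = W**3*Y + 6 = Y*W**3 + 6 = 6 + Y*W**3)
(-3375 + A(75, 122))/(45774 + 49825) = (-3375 + (6 + 122*75**3))/(45774 + 49825) = (-3375 + (6 + 122*421875))/95599 = (-3375 + (6 + 51468750))*(1/95599) = (-3375 + 51468756)*(1/95599) = 51465381*(1/95599) = 51465381/95599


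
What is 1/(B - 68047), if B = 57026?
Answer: -1/11021 ≈ -9.0736e-5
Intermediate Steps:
1/(B - 68047) = 1/(57026 - 68047) = 1/(-11021) = -1/11021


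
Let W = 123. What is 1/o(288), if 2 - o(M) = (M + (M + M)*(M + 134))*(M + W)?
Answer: -1/100020958 ≈ -9.9979e-9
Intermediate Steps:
o(M) = 2 - (123 + M)*(M + 2*M*(134 + M)) (o(M) = 2 - (M + (M + M)*(M + 134))*(M + 123) = 2 - (M + (2*M)*(134 + M))*(123 + M) = 2 - (M + 2*M*(134 + M))*(123 + M) = 2 - (123 + M)*(M + 2*M*(134 + M)))
1/o(288) = 1/(2 - 33087*288 - 515*288² - 2*288³) = 1/(2 - 9529056 - 515*82944 - 2*23887872) = 1/(2 - 9529056 - 42716160 - 47775744) = 1/(-100020958) = -1/100020958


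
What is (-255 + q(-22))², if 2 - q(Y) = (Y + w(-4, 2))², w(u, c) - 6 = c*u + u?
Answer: 1075369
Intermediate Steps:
w(u, c) = 6 + u + c*u (w(u, c) = 6 + (c*u + u) = 6 + (u + c*u) = 6 + u + c*u)
q(Y) = 2 - (-6 + Y)² (q(Y) = 2 - (Y + (6 - 4 + 2*(-4)))² = 2 - (Y + (6 - 4 - 8))² = 2 - (Y - 6)² = 2 - (-6 + Y)²)
(-255 + q(-22))² = (-255 + (2 - (-6 - 22)²))² = (-255 + (2 - 1*(-28)²))² = (-255 + (2 - 1*784))² = (-255 + (2 - 784))² = (-255 - 782)² = (-1037)² = 1075369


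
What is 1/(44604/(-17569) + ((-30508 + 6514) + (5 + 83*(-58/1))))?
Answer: -17569/506084511 ≈ -3.4716e-5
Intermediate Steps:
1/(44604/(-17569) + ((-30508 + 6514) + (5 + 83*(-58/1)))) = 1/(44604*(-1/17569) + (-23994 + (5 + 83*(-58*1)))) = 1/(-44604/17569 + (-23994 + (5 + 83*(-58)))) = 1/(-44604/17569 + (-23994 + (5 - 4814))) = 1/(-44604/17569 + (-23994 - 4809)) = 1/(-44604/17569 - 28803) = 1/(-506084511/17569) = -17569/506084511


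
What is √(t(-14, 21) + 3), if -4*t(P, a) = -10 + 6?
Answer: 2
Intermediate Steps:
t(P, a) = 1 (t(P, a) = -(-10 + 6)/4 = -¼*(-4) = 1)
√(t(-14, 21) + 3) = √(1 + 3) = √4 = 2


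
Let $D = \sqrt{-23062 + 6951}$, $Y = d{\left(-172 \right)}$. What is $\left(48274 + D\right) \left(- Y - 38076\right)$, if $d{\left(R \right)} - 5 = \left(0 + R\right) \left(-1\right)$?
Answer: $-1846625322 - 38253 i \sqrt{16111} \approx -1.8466 \cdot 10^{9} - 4.8554 \cdot 10^{6} i$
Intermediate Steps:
$d{\left(R \right)} = 5 - R$ ($d{\left(R \right)} = 5 + \left(0 + R\right) \left(-1\right) = 5 + R \left(-1\right) = 5 - R$)
$Y = 177$ ($Y = 5 - -172 = 5 + 172 = 177$)
$D = i \sqrt{16111}$ ($D = \sqrt{-16111} = i \sqrt{16111} \approx 126.93 i$)
$\left(48274 + D\right) \left(- Y - 38076\right) = \left(48274 + i \sqrt{16111}\right) \left(\left(-1\right) 177 - 38076\right) = \left(48274 + i \sqrt{16111}\right) \left(-177 - 38076\right) = \left(48274 + i \sqrt{16111}\right) \left(-38253\right) = -1846625322 - 38253 i \sqrt{16111}$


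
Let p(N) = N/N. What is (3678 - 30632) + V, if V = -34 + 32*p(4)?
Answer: -26956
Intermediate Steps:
p(N) = 1
V = -2 (V = -34 + 32*1 = -34 + 32 = -2)
(3678 - 30632) + V = (3678 - 30632) - 2 = -26954 - 2 = -26956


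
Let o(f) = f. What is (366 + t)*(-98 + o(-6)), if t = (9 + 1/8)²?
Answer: -373789/8 ≈ -46724.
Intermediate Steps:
t = 5329/64 (t = (9 + ⅛)² = (73/8)² = 5329/64 ≈ 83.266)
(366 + t)*(-98 + o(-6)) = (366 + 5329/64)*(-98 - 6) = (28753/64)*(-104) = -373789/8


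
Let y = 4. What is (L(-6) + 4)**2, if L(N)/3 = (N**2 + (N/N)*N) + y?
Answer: 11236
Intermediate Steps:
L(N) = 12 + 3*N + 3*N**2 (L(N) = 3*((N**2 + (N/N)*N) + 4) = 3*((N**2 + 1*N) + 4) = 3*((N**2 + N) + 4) = 3*((N + N**2) + 4) = 3*(4 + N + N**2) = 12 + 3*N + 3*N**2)
(L(-6) + 4)**2 = ((12 + 3*(-6) + 3*(-6)**2) + 4)**2 = ((12 - 18 + 3*36) + 4)**2 = ((12 - 18 + 108) + 4)**2 = (102 + 4)**2 = 106**2 = 11236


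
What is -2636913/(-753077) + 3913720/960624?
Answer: 685051803769/90427980006 ≈ 7.5757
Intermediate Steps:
-2636913/(-753077) + 3913720/960624 = -2636913*(-1/753077) + 3913720*(1/960624) = 2636913/753077 + 489215/120078 = 685051803769/90427980006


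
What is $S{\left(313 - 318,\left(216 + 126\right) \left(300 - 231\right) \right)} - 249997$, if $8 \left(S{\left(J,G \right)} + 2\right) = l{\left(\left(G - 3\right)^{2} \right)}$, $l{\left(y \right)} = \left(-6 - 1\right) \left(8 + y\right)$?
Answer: $- \frac{3899068223}{8} \approx -4.8738 \cdot 10^{8}$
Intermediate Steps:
$l{\left(y \right)} = -56 - 7 y$ ($l{\left(y \right)} = - 7 \left(8 + y\right) = -56 - 7 y$)
$S{\left(J,G \right)} = -9 - \frac{7 \left(-3 + G\right)^{2}}{8}$ ($S{\left(J,G \right)} = -2 + \frac{-56 - 7 \left(G - 3\right)^{2}}{8} = -2 + \frac{-56 - 7 \left(-3 + G\right)^{2}}{8} = -2 - \left(7 + \frac{7 \left(-3 + G\right)^{2}}{8}\right) = -9 - \frac{7 \left(-3 + G\right)^{2}}{8}$)
$S{\left(313 - 318,\left(216 + 126\right) \left(300 - 231\right) \right)} - 249997 = \left(-9 - \frac{7 \left(-3 + \left(216 + 126\right) \left(300 - 231\right)\right)^{2}}{8}\right) - 249997 = \left(-9 - \frac{7 \left(-3 + 342 \cdot 69\right)^{2}}{8}\right) - 249997 = \left(-9 - \frac{7 \left(-3 + 23598\right)^{2}}{8}\right) - 249997 = \left(-9 - \frac{7 \cdot 23595^{2}}{8}\right) - 249997 = \left(-9 - \frac{3897068175}{8}\right) - 249997 = - \frac{3897068247}{8} - 249997 = - \frac{3899068223}{8}$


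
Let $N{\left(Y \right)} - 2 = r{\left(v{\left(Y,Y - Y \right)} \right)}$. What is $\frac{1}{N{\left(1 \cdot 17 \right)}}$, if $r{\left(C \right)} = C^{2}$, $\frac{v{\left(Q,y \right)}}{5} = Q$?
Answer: $\frac{1}{7227} \approx 0.00013837$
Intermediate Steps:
$v{\left(Q,y \right)} = 5 Q$
$N{\left(Y \right)} = 2 + 25 Y^{2}$ ($N{\left(Y \right)} = 2 + \left(5 Y\right)^{2} = 2 + 25 Y^{2}$)
$\frac{1}{N{\left(1 \cdot 17 \right)}} = \frac{1}{2 + 25 \left(1 \cdot 17\right)^{2}} = \frac{1}{2 + 25 \cdot 17^{2}} = \frac{1}{2 + 25 \cdot 289} = \frac{1}{2 + 7225} = \frac{1}{7227}$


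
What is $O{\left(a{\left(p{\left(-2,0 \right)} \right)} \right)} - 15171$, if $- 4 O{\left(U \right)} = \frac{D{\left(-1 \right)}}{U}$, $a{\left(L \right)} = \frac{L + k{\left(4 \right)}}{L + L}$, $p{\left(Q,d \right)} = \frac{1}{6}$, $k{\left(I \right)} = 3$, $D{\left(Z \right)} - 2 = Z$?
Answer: $- \frac{576499}{38} \approx -15171.0$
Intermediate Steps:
$D{\left(Z \right)} = 2 + Z$
$p{\left(Q,d \right)} = \frac{1}{6}$
$a{\left(L \right)} = \frac{3 + L}{2 L}$ ($a{\left(L \right)} = \frac{L + 3}{L + L} = \frac{3 + L}{2 L}$)
$O{\left(U \right)} = - \frac{1}{4 U}$ ($O{\left(U \right)} = - \frac{\left(2 - 1\right) \frac{1}{U}}{4} = - \frac{1 \frac{1}{U}}{4} = - \frac{1}{4 U}$)
$O{\left(a{\left(p{\left(-2,0 \right)} \right)} \right)} - 15171 = - \frac{1}{4 \frac{\frac{1}{\frac{1}{6}} \left(3 + \frac{1}{6}\right)}{2}} - 15171 = - \frac{1}{4 \cdot \frac{1}{2} \cdot 6 \cdot \frac{19}{6}} - 15171 = - \frac{1}{4 \cdot \frac{19}{2}} - 15171 = \left(- \frac{1}{4}\right) \frac{2}{19} - 15171 = - \frac{1}{38} - 15171 = - \frac{576499}{38}$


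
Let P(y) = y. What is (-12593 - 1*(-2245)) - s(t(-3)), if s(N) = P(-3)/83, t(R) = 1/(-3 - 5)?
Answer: -858881/83 ≈ -10348.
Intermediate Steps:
t(R) = -⅛ (t(R) = 1/(-8) = -⅛)
s(N) = -3/83
(-12593 - 1*(-2245)) - s(t(-3)) = (-12593 - 1*(-2245)) - 1*(-3/83) = (-12593 + 2245) + 3/83 = -10348 + 3/83 = -858881/83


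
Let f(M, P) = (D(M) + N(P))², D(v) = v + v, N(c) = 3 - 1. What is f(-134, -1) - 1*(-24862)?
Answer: 95618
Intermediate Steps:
N(c) = 2
D(v) = 2*v
f(M, P) = (2 + 2*M)² (f(M, P) = (2*M + 2)² = (2 + 2*M)²)
f(-134, -1) - 1*(-24862) = 4*(1 - 134)² - 1*(-24862) = 4*(-133)² + 24862 = 4*17689 + 24862 = 70756 + 24862 = 95618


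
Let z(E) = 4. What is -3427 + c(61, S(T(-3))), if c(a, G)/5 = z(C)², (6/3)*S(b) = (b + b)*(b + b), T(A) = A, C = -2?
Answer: -3347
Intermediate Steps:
S(b) = 2*b² (S(b) = ((b + b)*(b + b))/2 = ((2*b)*(2*b))/2 = (4*b²)/2 = 2*b²)
c(a, G) = 80 (c(a, G) = 5*4² = 5*16 = 80)
-3427 + c(61, S(T(-3))) = -3427 + 80 = -3347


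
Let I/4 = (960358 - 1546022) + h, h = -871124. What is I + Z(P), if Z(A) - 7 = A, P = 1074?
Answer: -5826071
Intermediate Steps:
Z(A) = 7 + A
I = -5827152 (I = 4*((960358 - 1546022) - 871124) = 4*(-585664 - 871124) = 4*(-1456788) = -5827152)
I + Z(P) = -5827152 + (7 + 1074) = -5827152 + 1081 = -5826071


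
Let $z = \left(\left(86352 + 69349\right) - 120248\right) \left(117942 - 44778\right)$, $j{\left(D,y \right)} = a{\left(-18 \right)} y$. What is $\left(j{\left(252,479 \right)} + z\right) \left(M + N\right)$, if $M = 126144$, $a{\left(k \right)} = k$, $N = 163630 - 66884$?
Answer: $578148725196300$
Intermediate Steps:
$N = 96746$ ($N = 163630 - 66884 = 96746$)
$j{\left(D,y \right)} = - 18 y$
$z = 2593883292$ ($z = \left(155701 - 120248\right) 73164 = 35453 \cdot 73164 = 2593883292$)
$\left(j{\left(252,479 \right)} + z\right) \left(M + N\right) = \left(\left(-18\right) 479 + 2593883292\right) \left(126144 + 96746\right) = \left(-8622 + 2593883292\right) 222890 = 2593874670 \cdot 222890 = 578148725196300$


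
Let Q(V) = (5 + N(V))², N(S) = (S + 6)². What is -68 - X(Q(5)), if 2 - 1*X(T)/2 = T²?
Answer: 504094680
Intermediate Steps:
N(S) = (6 + S)²
Q(V) = (5 + (6 + V)²)²
X(T) = 4 - 2*T²
-68 - X(Q(5)) = -68 - (4 - 2*(5 + (6 + 5)²)⁴) = -68 - (4 - 2*(5 + 11²)⁴) = -68 - (4 - 2*(5 + 121)⁴) = -68 - (4 - 2*(126²)²) = -68 - (4 - 2*15876²) = -68 - (4 - 2*252047376) = -68 - (4 - 504094752) = -68 - 1*(-504094748) = -68 + 504094748 = 504094680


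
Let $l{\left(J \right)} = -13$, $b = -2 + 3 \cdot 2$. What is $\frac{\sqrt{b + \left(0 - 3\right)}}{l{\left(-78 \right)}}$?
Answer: $- \frac{1}{13} \approx -0.076923$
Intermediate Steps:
$b = 4$ ($b = -2 + 6 = 4$)
$\frac{\sqrt{b + \left(0 - 3\right)}}{l{\left(-78 \right)}} = \frac{\sqrt{4 + \left(0 - 3\right)}}{-13} = - \frac{\sqrt{4 + \left(0 - 3\right)}}{13} = - \frac{\sqrt{4 - 3}}{13} = - \frac{\sqrt{1}}{13} = \left(- \frac{1}{13}\right) 1 = - \frac{1}{13}$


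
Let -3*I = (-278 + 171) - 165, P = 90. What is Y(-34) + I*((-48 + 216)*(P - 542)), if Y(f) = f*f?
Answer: -6883708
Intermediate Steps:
I = 272/3 (I = -((-278 + 171) - 165)/3 = -(-107 - 165)/3 = -⅓*(-272) = 272/3 ≈ 90.667)
Y(f) = f²
Y(-34) + I*((-48 + 216)*(P - 542)) = (-34)² + 272*((-48 + 216)*(90 - 542))/3 = 1156 + 272*(168*(-452))/3 = 1156 + (272/3)*(-75936) = 1156 - 6884864 = -6883708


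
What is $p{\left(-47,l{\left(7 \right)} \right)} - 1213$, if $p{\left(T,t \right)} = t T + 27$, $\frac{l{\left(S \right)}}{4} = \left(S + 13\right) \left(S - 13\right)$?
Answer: $21374$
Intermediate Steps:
$l{\left(S \right)} = 4 \left(-13 + S\right) \left(13 + S\right)$ ($l{\left(S \right)} = 4 \left(S + 13\right) \left(S - 13\right) = 4 \left(13 + S\right) \left(-13 + S\right) = 4 \left(-13 + S\right) \left(13 + S\right)$)
$p{\left(T,t \right)} = 27 + T t$ ($p{\left(T,t \right)} = T t + 27 = 27 + T t$)
$p{\left(-47,l{\left(7 \right)} \right)} - 1213 = \left(27 - 47 \left(-676 + 4 \cdot 7^{2}\right)\right) - 1213 = \left(27 - 47 \left(-676 + 4 \cdot 49\right)\right) - 1213 = \left(27 - 47 \left(-676 + 196\right)\right) - 1213 = \left(27 - -22560\right) - 1213 = \left(27 + 22560\right) - 1213 = 22587 - 1213 = 21374$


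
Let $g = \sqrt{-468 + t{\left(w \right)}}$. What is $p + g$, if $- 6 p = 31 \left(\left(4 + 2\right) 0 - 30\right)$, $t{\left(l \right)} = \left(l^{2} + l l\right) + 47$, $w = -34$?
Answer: $155 + \sqrt{1891} \approx 198.49$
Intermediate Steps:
$t{\left(l \right)} = 47 + 2 l^{2}$ ($t{\left(l \right)} = \left(l^{2} + l^{2}\right) + 47 = 2 l^{2} + 47 = 47 + 2 l^{2}$)
$g = \sqrt{1891}$ ($g = \sqrt{-468 + \left(47 + 2 \left(-34\right)^{2}\right)} = \sqrt{-468 + \left(47 + 2 \cdot 1156\right)} = \sqrt{-468 + \left(47 + 2312\right)} = \sqrt{-468 + 2359} = \sqrt{1891} \approx 43.486$)
$p = 155$ ($p = - \frac{31 \left(\left(4 + 2\right) 0 - 30\right)}{6} = - \frac{31 \left(6 \cdot 0 - 30\right)}{6} = - \frac{31 \left(0 - 30\right)}{6} = - \frac{31 \left(-30\right)}{6} = \left(- \frac{1}{6}\right) \left(-930\right) = 155$)
$p + g = 155 + \sqrt{1891}$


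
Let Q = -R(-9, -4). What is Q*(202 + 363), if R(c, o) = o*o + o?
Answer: -6780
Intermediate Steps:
R(c, o) = o + o**2 (R(c, o) = o**2 + o = o + o**2)
Q = -12 (Q = -(-4)*(1 - 4) = -(-4)*(-3) = -1*12 = -12)
Q*(202 + 363) = -12*(202 + 363) = -12*565 = -6780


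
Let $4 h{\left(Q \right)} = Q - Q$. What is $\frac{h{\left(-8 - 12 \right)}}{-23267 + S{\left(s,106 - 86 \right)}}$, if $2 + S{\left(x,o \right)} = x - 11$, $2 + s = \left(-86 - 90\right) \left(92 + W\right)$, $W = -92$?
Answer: $0$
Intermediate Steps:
$s = -2$ ($s = -2 + \left(-86 - 90\right) \left(92 - 92\right) = -2 - 0 = -2 + 0 = -2$)
$S{\left(x,o \right)} = -13 + x$ ($S{\left(x,o \right)} = -2 + \left(x - 11\right) = -2 + \left(-11 + x\right) = -13 + x$)
$h{\left(Q \right)} = 0$ ($h{\left(Q \right)} = \frac{Q - Q}{4} = \frac{1}{4} \cdot 0 = 0$)
$\frac{h{\left(-8 - 12 \right)}}{-23267 + S{\left(s,106 - 86 \right)}} = \frac{0}{-23267 - 15} = \frac{0}{-23282} = 0 \left(- \frac{1}{23282}\right) = 0$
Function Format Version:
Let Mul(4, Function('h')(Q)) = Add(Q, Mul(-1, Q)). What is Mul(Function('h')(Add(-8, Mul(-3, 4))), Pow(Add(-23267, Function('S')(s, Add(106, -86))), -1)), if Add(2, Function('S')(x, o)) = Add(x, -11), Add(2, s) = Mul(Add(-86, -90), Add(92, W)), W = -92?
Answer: 0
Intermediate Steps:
s = -2 (s = Add(-2, Mul(Add(-86, -90), Add(92, -92))) = Add(-2, Mul(-176, 0)) = Add(-2, 0) = -2)
Function('S')(x, o) = Add(-13, x) (Function('S')(x, o) = Add(-2, Add(x, -11)) = Add(-2, Add(-11, x)) = Add(-13, x))
Function('h')(Q) = 0 (Function('h')(Q) = Mul(Rational(1, 4), Add(Q, Mul(-1, Q))) = Mul(Rational(1, 4), 0) = 0)
Mul(Function('h')(Add(-8, Mul(-3, 4))), Pow(Add(-23267, Function('S')(s, Add(106, -86))), -1)) = Mul(0, Pow(Add(-23267, Add(-13, -2)), -1)) = Mul(0, Pow(Add(-23267, -15), -1)) = Mul(0, Pow(-23282, -1)) = Mul(0, Rational(-1, 23282)) = 0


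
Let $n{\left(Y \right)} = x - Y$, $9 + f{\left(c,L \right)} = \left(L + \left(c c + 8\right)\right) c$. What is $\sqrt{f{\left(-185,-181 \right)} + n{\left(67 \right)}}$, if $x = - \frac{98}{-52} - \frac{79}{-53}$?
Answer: $\frac{i \sqrt{11962385530186}}{1378} \approx 2509.9 i$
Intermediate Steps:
$f{\left(c,L \right)} = -9 + c \left(8 + L + c^{2}\right)$ ($f{\left(c,L \right)} = -9 + \left(L + \left(c c + 8\right)\right) c = -9 + \left(L + \left(c^{2} + 8\right)\right) c = -9 + \left(L + \left(8 + c^{2}\right)\right) c = -9 + \left(8 + L + c^{2}\right) c = -9 + c \left(8 + L + c^{2}\right)$)
$x = \frac{4651}{1378}$ ($x = \left(-98\right) \left(- \frac{1}{52}\right) - - \frac{79}{53} = \frac{49}{26} + \frac{79}{53} = \frac{4651}{1378} \approx 3.3752$)
$n{\left(Y \right)} = \frac{4651}{1378} - Y$
$\sqrt{f{\left(-185,-181 \right)} + n{\left(67 \right)}} = \sqrt{\left(-9 + \left(-185\right)^{3} + 8 \left(-185\right) - -33485\right) + \left(\frac{4651}{1378} - 67\right)} = \sqrt{\left(-9 - 6331625 - 1480 + 33485\right) + \left(\frac{4651}{1378} - 67\right)} = \sqrt{-6299629 - \frac{87675}{1378}} = \sqrt{- \frac{8680976437}{1378}} = \frac{i \sqrt{11962385530186}}{1378}$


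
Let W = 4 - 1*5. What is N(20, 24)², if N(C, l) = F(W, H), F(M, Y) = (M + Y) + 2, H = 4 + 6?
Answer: 121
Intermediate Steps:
W = -1 (W = 4 - 5 = -1)
H = 10
F(M, Y) = 2 + M + Y
N(C, l) = 11 (N(C, l) = 2 - 1 + 10 = 11)
N(20, 24)² = 11² = 121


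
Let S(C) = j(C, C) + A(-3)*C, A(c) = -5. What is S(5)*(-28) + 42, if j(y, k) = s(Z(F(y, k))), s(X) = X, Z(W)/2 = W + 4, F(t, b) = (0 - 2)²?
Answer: 294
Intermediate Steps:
F(t, b) = 4 (F(t, b) = (-2)² = 4)
Z(W) = 8 + 2*W (Z(W) = 2*(W + 4) = 2*(4 + W) = 8 + 2*W)
j(y, k) = 16 (j(y, k) = 8 + 2*4 = 8 + 8 = 16)
S(C) = 16 - 5*C
S(5)*(-28) + 42 = (16 - 5*5)*(-28) + 42 = (16 - 25)*(-28) + 42 = -9*(-28) + 42 = 252 + 42 = 294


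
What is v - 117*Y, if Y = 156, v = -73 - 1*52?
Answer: -18377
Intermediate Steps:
v = -125 (v = -73 - 52 = -125)
v - 117*Y = -125 - 117*156 = -125 - 18252 = -18377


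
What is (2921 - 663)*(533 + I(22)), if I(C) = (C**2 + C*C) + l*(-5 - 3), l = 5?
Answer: 3298938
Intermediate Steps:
I(C) = -40 + 2*C**2 (I(C) = (C**2 + C*C) + 5*(-5 - 3) = (C**2 + C**2) + 5*(-8) = 2*C**2 - 40 = -40 + 2*C**2)
(2921 - 663)*(533 + I(22)) = (2921 - 663)*(533 + (-40 + 2*22**2)) = 2258*(533 + (-40 + 2*484)) = 2258*(533 + (-40 + 968)) = 2258*(533 + 928) = 2258*1461 = 3298938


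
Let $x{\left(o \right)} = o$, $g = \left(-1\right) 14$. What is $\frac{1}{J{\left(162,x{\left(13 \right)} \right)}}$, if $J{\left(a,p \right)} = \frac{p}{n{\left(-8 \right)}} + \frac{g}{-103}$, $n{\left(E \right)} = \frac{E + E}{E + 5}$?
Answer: $\frac{1648}{4241} \approx 0.38859$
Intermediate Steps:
$g = -14$
$n{\left(E \right)} = \frac{2 E}{5 + E}$
$J{\left(a,p \right)} = \frac{14}{103} + \frac{3 p}{16}$ ($J{\left(a,p \right)} = \frac{p}{2 \left(-8\right) \frac{1}{5 - 8}} - \frac{14}{-103} = \frac{p}{2 \left(-8\right) \frac{1}{-3}} - - \frac{14}{103} = \frac{p}{2 \left(-8\right) \left(- \frac{1}{3}\right)} + \frac{14}{103} = \frac{p}{\frac{16}{3}} + \frac{14}{103} = p \frac{3}{16} + \frac{14}{103} = \frac{3 p}{16} + \frac{14}{103} = \frac{14}{103} + \frac{3 p}{16}$)
$\frac{1}{J{\left(162,x{\left(13 \right)} \right)}} = \frac{1}{\frac{14}{103} + \frac{3}{16} \cdot 13} = \frac{1}{\frac{14}{103} + \frac{39}{16}} = \frac{1}{\frac{4241}{1648}} = \frac{1648}{4241}$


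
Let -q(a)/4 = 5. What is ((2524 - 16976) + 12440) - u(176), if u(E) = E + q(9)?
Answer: -2168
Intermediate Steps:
q(a) = -20 (q(a) = -4*5 = -20)
u(E) = -20 + E (u(E) = E - 20 = -20 + E)
((2524 - 16976) + 12440) - u(176) = ((2524 - 16976) + 12440) - (-20 + 176) = (-14452 + 12440) - 1*156 = -2012 - 156 = -2168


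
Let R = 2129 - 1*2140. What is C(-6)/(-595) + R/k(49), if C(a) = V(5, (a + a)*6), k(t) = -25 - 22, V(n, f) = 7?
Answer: 888/3995 ≈ 0.22228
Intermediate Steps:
k(t) = -47
C(a) = 7
R = -11 (R = 2129 - 2140 = -11)
C(-6)/(-595) + R/k(49) = 7/(-595) - 11/(-47) = 7*(-1/595) - 11*(-1/47) = -1/85 + 11/47 = 888/3995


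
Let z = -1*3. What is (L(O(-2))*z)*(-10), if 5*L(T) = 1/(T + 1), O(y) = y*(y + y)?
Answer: ⅔ ≈ 0.66667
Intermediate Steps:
O(y) = 2*y² (O(y) = y*(2*y) = 2*y²)
L(T) = 1/(5*(1 + T)) (L(T) = 1/(5*(T + 1)) = 1/(5*(1 + T)))
z = -3
(L(O(-2))*z)*(-10) = ((1/(5*(1 + 2*(-2)²)))*(-3))*(-10) = ((1/(5*(1 + 2*4)))*(-3))*(-10) = ((1/(5*(1 + 8)))*(-3))*(-10) = (((⅕)/9)*(-3))*(-10) = (((⅕)*(⅑))*(-3))*(-10) = ((1/45)*(-3))*(-10) = -1/15*(-10) = ⅔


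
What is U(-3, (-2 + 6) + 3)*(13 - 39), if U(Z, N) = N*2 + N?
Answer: -546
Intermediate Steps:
U(Z, N) = 3*N (U(Z, N) = 2*N + N = 3*N)
U(-3, (-2 + 6) + 3)*(13 - 39) = (3*((-2 + 6) + 3))*(13 - 39) = (3*(4 + 3))*(-26) = (3*7)*(-26) = 21*(-26) = -546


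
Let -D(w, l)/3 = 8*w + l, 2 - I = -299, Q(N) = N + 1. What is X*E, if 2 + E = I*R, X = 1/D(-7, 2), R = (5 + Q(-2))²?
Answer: 2407/81 ≈ 29.716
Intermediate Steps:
Q(N) = 1 + N
I = 301 (I = 2 - 1*(-299) = 2 + 299 = 301)
R = 16 (R = (5 + (1 - 2))² = (5 - 1)² = 4² = 16)
D(w, l) = -24*w - 3*l (D(w, l) = -3*(8*w + l) = -3*(l + 8*w) = -24*w - 3*l)
X = 1/162 (X = 1/(-24*(-7) - 3*2) = 1/(168 - 6) = 1/162 ≈ 0.0061728)
E = 4814 (E = -2 + 301*16 = -2 + 4816 = 4814)
X*E = (1/162)*4814 = 2407/81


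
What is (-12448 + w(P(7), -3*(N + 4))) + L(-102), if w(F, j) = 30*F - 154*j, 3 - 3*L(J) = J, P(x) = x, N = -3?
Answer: -11741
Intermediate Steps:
L(J) = 1 - J/3
w(F, j) = -154*j + 30*F
(-12448 + w(P(7), -3*(N + 4))) + L(-102) = (-12448 + (-(-462)*(-3 + 4) + 30*7)) + (1 - ⅓*(-102)) = (-12448 + (-(-462) + 210)) + (1 + 34) = (-12448 + (-154*(-3) + 210)) + 35 = (-12448 + (462 + 210)) + 35 = (-12448 + 672) + 35 = -11776 + 35 = -11741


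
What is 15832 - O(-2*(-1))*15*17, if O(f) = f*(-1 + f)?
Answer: 15322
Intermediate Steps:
15832 - O(-2*(-1))*15*17 = 15832 - ((-2*(-1))*(-1 - 2*(-1)))*15*17 = 15832 - (2*(-1 + 2))*15*17 = 15832 - (2*1)*15*17 = 15832 - 2*15*17 = 15832 - 30*17 = 15832 - 1*510 = 15832 - 510 = 15322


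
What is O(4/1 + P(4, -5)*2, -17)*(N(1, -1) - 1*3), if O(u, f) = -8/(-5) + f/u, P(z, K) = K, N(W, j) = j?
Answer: -266/15 ≈ -17.733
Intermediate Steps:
O(u, f) = 8/5 + f/u (O(u, f) = -8*(-⅕) + f/u = 8/5 + f/u)
O(4/1 + P(4, -5)*2, -17)*(N(1, -1) - 1*3) = (8/5 - 17/(4/1 - 5*2))*(-1 - 1*3) = (8/5 - 17/(4*1 - 10))*(-1 - 3) = (8/5 - 17/(4 - 10))*(-4) = (8/5 - 17/(-6))*(-4) = (8/5 - 17*(-⅙))*(-4) = (8/5 + 17/6)*(-4) = (133/30)*(-4) = -266/15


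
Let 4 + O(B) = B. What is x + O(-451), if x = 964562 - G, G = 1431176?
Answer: -467069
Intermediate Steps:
O(B) = -4 + B
x = -466614 (x = 964562 - 1*1431176 = 964562 - 1431176 = -466614)
x + O(-451) = -466614 + (-4 - 451) = -466614 - 455 = -467069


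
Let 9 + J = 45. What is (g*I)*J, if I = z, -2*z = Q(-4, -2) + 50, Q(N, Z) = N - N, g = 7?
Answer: -6300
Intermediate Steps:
J = 36 (J = -9 + 45 = 36)
Q(N, Z) = 0
z = -25 (z = -(0 + 50)/2 = -1/2*50 = -25)
I = -25
(g*I)*J = (7*(-25))*36 = -175*36 = -6300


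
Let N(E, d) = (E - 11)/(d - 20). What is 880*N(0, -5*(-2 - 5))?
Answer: -1936/3 ≈ -645.33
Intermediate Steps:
N(E, d) = (-11 + E)/(-20 + d)
880*N(0, -5*(-2 - 5)) = 880*((-11 + 0)/(-20 - 5*(-2 - 5))) = 880*(-11/(-20 - 5*(-7))) = 880*(-11/(-20 + 35)) = 880*(-11/15) = -1936/3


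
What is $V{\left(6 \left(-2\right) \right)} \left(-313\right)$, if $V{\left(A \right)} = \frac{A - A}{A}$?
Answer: $0$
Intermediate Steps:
$V{\left(A \right)} = 0$ ($V{\left(A \right)} = \frac{0}{A} = 0$)
$V{\left(6 \left(-2\right) \right)} \left(-313\right) = 0 \left(-313\right) = 0$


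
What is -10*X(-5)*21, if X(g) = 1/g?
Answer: 42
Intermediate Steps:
X(g) = 1/g
-10*X(-5)*21 = -10/(-5)*21 = -10*(-⅕)*21 = 2*21 = 42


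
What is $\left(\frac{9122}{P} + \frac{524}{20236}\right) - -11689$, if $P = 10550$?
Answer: $\frac{311959049149}{26686225} \approx 11690.0$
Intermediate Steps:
$\left(\frac{9122}{P} + \frac{524}{20236}\right) - -11689 = \left(\frac{9122}{10550} + \frac{524}{20236}\right) - -11689 = \left(9122 \cdot \frac{1}{10550} + 524 \cdot \frac{1}{20236}\right) + 11689 = \left(\frac{4561}{5275} + \frac{131}{5059}\right) + 11689 = \frac{23765124}{26686225} + 11689 = \frac{311959049149}{26686225}$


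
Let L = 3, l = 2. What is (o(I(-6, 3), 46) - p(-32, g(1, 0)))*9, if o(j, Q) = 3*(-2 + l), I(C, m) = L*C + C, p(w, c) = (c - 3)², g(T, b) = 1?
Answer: -36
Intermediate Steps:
p(w, c) = (-3 + c)²
I(C, m) = 4*C (I(C, m) = 3*C + C = 4*C)
o(j, Q) = 0 (o(j, Q) = 3*(-2 + 2) = 3*0 = 0)
(o(I(-6, 3), 46) - p(-32, g(1, 0)))*9 = (0 - (-3 + 1)²)*9 = (0 - 1*(-2)²)*9 = (0 - 1*4)*9 = (0 - 4)*9 = -4*9 = -36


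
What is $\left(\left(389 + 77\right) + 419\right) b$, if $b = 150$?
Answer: $132750$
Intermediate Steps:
$\left(\left(389 + 77\right) + 419\right) b = \left(\left(389 + 77\right) + 419\right) 150 = \left(466 + 419\right) 150 = 885 \cdot 150 = 132750$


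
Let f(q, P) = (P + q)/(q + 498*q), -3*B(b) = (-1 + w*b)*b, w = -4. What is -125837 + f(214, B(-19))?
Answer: -13437629193/106786 ≈ -1.2584e+5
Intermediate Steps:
B(b) = -b*(-1 - 4*b)/3 (B(b) = -(-1 - 4*b)*b/3 = -b*(-1 - 4*b)/3)
f(q, P) = (P + q)/(499*q) (f(q, P) = (P + q)/((499*q)) = (P + q)*(1/(499*q)) = (P + q)/(499*q))
-125837 + f(214, B(-19)) = -125837 + (1/499)*((1/3)*(-19)*(1 + 4*(-19)) + 214)/214 = -125837 + (1/499)*(1/214)*((1/3)*(-19)*(1 - 76) + 214) = -125837 + (1/499)*(1/214)*((1/3)*(-19)*(-75) + 214) = -125837 + (1/499)*(1/214)*(475 + 214) = -125837 + (1/499)*(1/214)*689 = -125837 + 689/106786 = -13437629193/106786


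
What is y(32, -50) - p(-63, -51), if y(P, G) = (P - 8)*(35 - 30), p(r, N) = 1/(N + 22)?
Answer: 3481/29 ≈ 120.03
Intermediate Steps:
p(r, N) = 1/(22 + N)
y(P, G) = -40 + 5*P (y(P, G) = (-8 + P)*5 = -40 + 5*P)
y(32, -50) - p(-63, -51) = (-40 + 5*32) - 1/(22 - 51) = (-40 + 160) - 1/(-29) = 120 - 1*(-1/29) = 120 + 1/29 = 3481/29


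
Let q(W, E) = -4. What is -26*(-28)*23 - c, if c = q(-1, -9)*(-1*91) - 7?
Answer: 16387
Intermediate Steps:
c = 357 (c = -(-4)*91 - 7 = -4*(-91) - 7 = 364 - 7 = 357)
-26*(-28)*23 - c = -26*(-28)*23 - 1*357 = 728*23 - 357 = 16744 - 357 = 16387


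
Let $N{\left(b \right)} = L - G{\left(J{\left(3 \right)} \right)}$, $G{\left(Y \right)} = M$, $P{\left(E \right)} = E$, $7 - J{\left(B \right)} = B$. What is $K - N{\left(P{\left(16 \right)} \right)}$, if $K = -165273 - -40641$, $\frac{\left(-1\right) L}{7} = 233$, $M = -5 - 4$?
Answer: $-123010$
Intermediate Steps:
$J{\left(B \right)} = 7 - B$
$M = -9$ ($M = -5 - 4 = -9$)
$G{\left(Y \right)} = -9$
$L = -1631$ ($L = \left(-7\right) 233 = -1631$)
$K = -124632$ ($K = -165273 + 40641 = -124632$)
$N{\left(b \right)} = -1622$ ($N{\left(b \right)} = -1631 - -9 = -1631 + 9 = -1622$)
$K - N{\left(P{\left(16 \right)} \right)} = -124632 - -1622 = -124632 + 1622 = -123010$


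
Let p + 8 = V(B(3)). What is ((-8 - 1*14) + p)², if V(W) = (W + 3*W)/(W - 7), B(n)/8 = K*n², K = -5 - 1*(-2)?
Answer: 33942276/49729 ≈ 682.54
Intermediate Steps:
K = -3 (K = -5 + 2 = -3)
B(n) = -24*n² (B(n) = 8*(-3*n²) = -24*n²)
V(W) = 4*W/(-7 + W) (V(W) = (4*W)/(-7 + W) = 4*W/(-7 + W))
p = -920/223 (p = -8 + 4*(-24*3²)/(-7 - 24*3²) = -8 + 4*(-24*9)/(-7 - 24*9) = -8 + 4*(-216)/(-7 - 216) = -8 + 4*(-216)/(-223) = -8 + 4*(-216)*(-1/223) = -8 + 864/223 = -920/223 ≈ -4.1256)
((-8 - 1*14) + p)² = ((-8 - 1*14) - 920/223)² = ((-8 - 14) - 920/223)² = (-22 - 920/223)² = (-5826/223)² = 33942276/49729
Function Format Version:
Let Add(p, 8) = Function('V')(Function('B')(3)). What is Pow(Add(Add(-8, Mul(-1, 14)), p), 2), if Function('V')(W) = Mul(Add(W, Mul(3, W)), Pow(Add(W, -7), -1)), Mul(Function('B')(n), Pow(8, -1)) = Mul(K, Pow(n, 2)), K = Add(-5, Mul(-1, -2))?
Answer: Rational(33942276, 49729) ≈ 682.54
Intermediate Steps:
K = -3 (K = Add(-5, 2) = -3)
Function('B')(n) = Mul(-24, Pow(n, 2)) (Function('B')(n) = Mul(8, Mul(-3, Pow(n, 2))) = Mul(-24, Pow(n, 2)))
Function('V')(W) = Mul(4, W, Pow(Add(-7, W), -1)) (Function('V')(W) = Mul(Mul(4, W), Pow(Add(-7, W), -1)) = Mul(4, W, Pow(Add(-7, W), -1)))
p = Rational(-920, 223) (p = Add(-8, Mul(4, Mul(-24, Pow(3, 2)), Pow(Add(-7, Mul(-24, Pow(3, 2))), -1))) = Add(-8, Mul(4, Mul(-24, 9), Pow(Add(-7, Mul(-24, 9)), -1))) = Add(-8, Mul(4, -216, Pow(Add(-7, -216), -1))) = Add(-8, Mul(4, -216, Pow(-223, -1))) = Add(-8, Mul(4, -216, Rational(-1, 223))) = Add(-8, Rational(864, 223)) = Rational(-920, 223) ≈ -4.1256)
Pow(Add(Add(-8, Mul(-1, 14)), p), 2) = Pow(Add(Add(-8, Mul(-1, 14)), Rational(-920, 223)), 2) = Pow(Add(Add(-8, -14), Rational(-920, 223)), 2) = Pow(Add(-22, Rational(-920, 223)), 2) = Pow(Rational(-5826, 223), 2) = Rational(33942276, 49729)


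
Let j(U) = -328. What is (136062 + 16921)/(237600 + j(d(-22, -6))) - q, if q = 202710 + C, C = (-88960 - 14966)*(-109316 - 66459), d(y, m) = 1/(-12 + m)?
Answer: -4334436340504937/237272 ≈ -1.8268e+10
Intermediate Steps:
C = 18267592650 (C = -103926*(-175775) = 18267592650)
q = 18267795360 (q = 202710 + 18267592650 = 18267795360)
(136062 + 16921)/(237600 + j(d(-22, -6))) - q = (136062 + 16921)/(237600 - 328) - 1*18267795360 = 152983/237272 - 18267795360 = -4334436340504937/237272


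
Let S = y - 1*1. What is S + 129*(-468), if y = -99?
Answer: -60472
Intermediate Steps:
S = -100 (S = -99 - 1*1 = -99 - 1 = -100)
S + 129*(-468) = -100 + 129*(-468) = -100 - 60372 = -60472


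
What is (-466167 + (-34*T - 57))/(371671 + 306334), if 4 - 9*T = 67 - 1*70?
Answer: -4196254/6102045 ≈ -0.68768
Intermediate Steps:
T = 7/9 (T = 4/9 - (67 - 1*70)/9 = 4/9 - (67 - 70)/9 = 4/9 - 1/9*(-3) = 4/9 + 1/3 = 7/9 ≈ 0.77778)
(-466167 + (-34*T - 57))/(371671 + 306334) = (-466167 + (-34*7/9 - 57))/(371671 + 306334) = (-466167 + (-238/9 - 57))/678005 = (-466167 - 751/9)*(1/678005) = -4196254/9*1/678005 = -4196254/6102045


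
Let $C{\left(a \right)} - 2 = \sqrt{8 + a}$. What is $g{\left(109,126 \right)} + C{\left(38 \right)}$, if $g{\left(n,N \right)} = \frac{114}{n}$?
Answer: $\frac{332}{109} + \sqrt{46} \approx 9.8282$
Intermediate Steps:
$C{\left(a \right)} = 2 + \sqrt{8 + a}$
$g{\left(109,126 \right)} + C{\left(38 \right)} = \frac{114}{109} + \left(2 + \sqrt{8 + 38}\right) = 114 \cdot \frac{1}{109} + \left(2 + \sqrt{46}\right) = \frac{114}{109} + \left(2 + \sqrt{46}\right) = \frac{332}{109} + \sqrt{46}$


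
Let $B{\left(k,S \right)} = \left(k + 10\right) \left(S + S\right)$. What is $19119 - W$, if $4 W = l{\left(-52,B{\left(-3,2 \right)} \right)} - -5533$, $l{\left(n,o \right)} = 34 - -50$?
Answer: $\frac{70859}{4} \approx 17715.0$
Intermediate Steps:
$B{\left(k,S \right)} = 2 S \left(10 + k\right)$ ($B{\left(k,S \right)} = \left(10 + k\right) 2 S = 2 S \left(10 + k\right)$)
$l{\left(n,o \right)} = 84$ ($l{\left(n,o \right)} = 34 + 50 = 84$)
$W = \frac{5617}{4}$ ($W = \frac{84 - -5533}{4} = \frac{84 + 5533}{4} = \frac{1}{4} \cdot 5617 = \frac{5617}{4} \approx 1404.3$)
$19119 - W = 19119 - \frac{5617}{4} = \frac{70859}{4}$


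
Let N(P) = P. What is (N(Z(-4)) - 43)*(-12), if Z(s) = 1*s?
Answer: 564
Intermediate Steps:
Z(s) = s
(N(Z(-4)) - 43)*(-12) = (-4 - 43)*(-12) = -47*(-12) = 564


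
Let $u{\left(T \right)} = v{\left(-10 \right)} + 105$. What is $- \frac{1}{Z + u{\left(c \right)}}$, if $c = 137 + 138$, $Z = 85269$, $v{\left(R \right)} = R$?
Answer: $- \frac{1}{85364} \approx -1.1715 \cdot 10^{-5}$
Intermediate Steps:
$c = 275$
$u{\left(T \right)} = 95$ ($u{\left(T \right)} = -10 + 105 = 95$)
$- \frac{1}{Z + u{\left(c \right)}} = - \frac{1}{85269 + 95} = - \frac{1}{85364}$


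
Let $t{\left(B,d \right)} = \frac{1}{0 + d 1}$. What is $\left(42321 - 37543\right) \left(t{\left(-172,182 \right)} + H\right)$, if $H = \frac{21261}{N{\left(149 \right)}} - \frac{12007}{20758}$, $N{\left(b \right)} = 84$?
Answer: $\frac{2279256824737}{1888978} \approx 1.2066 \cdot 10^{6}$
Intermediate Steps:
$t{\left(B,d \right)} = \frac{1}{d}$ ($t{\left(B,d \right)} = \frac{1}{0 + d} = \frac{1}{d}$)
$H = \frac{73387875}{290612}$ ($H = \frac{21261}{84} - \frac{12007}{20758} = 21261 \cdot \frac{1}{84} - \frac{12007}{20758} = \frac{7087}{28} - \frac{12007}{20758} = \frac{73387875}{290612} \approx 252.53$)
$\left(42321 - 37543\right) \left(t{\left(-172,182 \right)} + H\right) = \left(42321 - 37543\right) \left(\frac{1}{182} + \frac{73387875}{290612}\right) = 4778 \left(\frac{1}{182} + \frac{73387875}{290612}\right) = 4778 \cdot \frac{954063133}{3777956} = \frac{2279256824737}{1888978}$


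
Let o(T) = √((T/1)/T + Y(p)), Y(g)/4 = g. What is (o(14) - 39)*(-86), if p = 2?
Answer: 3096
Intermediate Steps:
Y(g) = 4*g
o(T) = 3 (o(T) = √((T/1)/T + 4*2) = √((T*1)/T + 8) = √(T/T + 8) = √(1 + 8) = √9 = 3)
(o(14) - 39)*(-86) = (3 - 39)*(-86) = -36*(-86) = 3096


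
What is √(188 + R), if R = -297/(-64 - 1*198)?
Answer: √12982886/262 ≈ 13.753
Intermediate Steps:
R = 297/262 (R = -297/(-64 - 198) = -297/(-262) = -297*(-1/262) = 297/262 ≈ 1.1336)
√(188 + R) = √(188 + 297/262) = √(49553/262) = √12982886/262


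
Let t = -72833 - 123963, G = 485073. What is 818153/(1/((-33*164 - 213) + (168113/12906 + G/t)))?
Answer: -5833360529328801035/1269924588 ≈ -4.5935e+9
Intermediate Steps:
t = -196796
818153/(1/((-33*164 - 213) + (168113/12906 + G/t))) = 818153/(1/((-33*164 - 213) + (168113/12906 + 485073/(-196796)))) = 818153/(1/((-5412 - 213) + (168113*(1/12906) + 485073*(-1/196796)))) = 818153/(1/(-5625 + (168113/12906 - 485073/196796))) = 818153/(1/(-5625 + 13411806905/1269924588)) = 818153/(1/(-7129914000595/1269924588)) = 818153/(-1269924588/7129914000595) = 818153*(-7129914000595/1269924588) = -5833360529328801035/1269924588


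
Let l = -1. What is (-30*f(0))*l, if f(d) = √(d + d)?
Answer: 0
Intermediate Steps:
f(d) = √2*√d (f(d) = √(2*d) = √2*√d)
(-30*f(0))*l = -30*√2*√0*(-1) = -30*√2*0*(-1) = -30*0*(-1) = 0*(-1) = 0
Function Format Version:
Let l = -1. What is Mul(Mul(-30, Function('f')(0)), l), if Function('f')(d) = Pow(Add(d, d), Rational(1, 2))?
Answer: 0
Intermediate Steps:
Function('f')(d) = Mul(Pow(2, Rational(1, 2)), Pow(d, Rational(1, 2))) (Function('f')(d) = Pow(Mul(2, d), Rational(1, 2)) = Mul(Pow(2, Rational(1, 2)), Pow(d, Rational(1, 2))))
Mul(Mul(-30, Function('f')(0)), l) = Mul(Mul(-30, Mul(Pow(2, Rational(1, 2)), Pow(0, Rational(1, 2)))), -1) = Mul(Mul(-30, Mul(Pow(2, Rational(1, 2)), 0)), -1) = Mul(Mul(-30, 0), -1) = Mul(0, -1) = 0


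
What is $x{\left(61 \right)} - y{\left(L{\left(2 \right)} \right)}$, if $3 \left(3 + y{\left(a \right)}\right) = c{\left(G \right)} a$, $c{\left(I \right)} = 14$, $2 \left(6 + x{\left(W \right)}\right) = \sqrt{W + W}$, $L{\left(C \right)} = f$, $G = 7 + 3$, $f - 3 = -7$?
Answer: $\frac{47}{3} + \frac{\sqrt{122}}{2} \approx 21.189$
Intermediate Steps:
$f = -4$ ($f = 3 - 7 = -4$)
$G = 10$
$L{\left(C \right)} = -4$
$x{\left(W \right)} = -6 + \frac{\sqrt{2} \sqrt{W}}{2}$ ($x{\left(W \right)} = -6 + \frac{\sqrt{W + W}}{2} = -6 + \frac{\sqrt{2 W}}{2} = -6 + \frac{\sqrt{2} \sqrt{W}}{2}$)
$y{\left(a \right)} = -3 + \frac{14 a}{3}$
$x{\left(61 \right)} - y{\left(L{\left(2 \right)} \right)} = \left(-6 + \frac{\sqrt{2} \sqrt{61}}{2}\right) - \left(-3 + \frac{14}{3} \left(-4\right)\right) = \left(-6 + \frac{\sqrt{122}}{2}\right) - \left(-3 - \frac{56}{3}\right) = \left(-6 + \frac{\sqrt{122}}{2}\right) - - \frac{65}{3} = \left(-6 + \frac{\sqrt{122}}{2}\right) + \frac{65}{3} = \frac{47}{3} + \frac{\sqrt{122}}{2}$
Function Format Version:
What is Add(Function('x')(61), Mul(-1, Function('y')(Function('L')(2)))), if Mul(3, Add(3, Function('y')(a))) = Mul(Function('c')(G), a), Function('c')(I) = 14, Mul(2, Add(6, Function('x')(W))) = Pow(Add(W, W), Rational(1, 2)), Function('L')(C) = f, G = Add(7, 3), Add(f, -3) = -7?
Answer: Add(Rational(47, 3), Mul(Rational(1, 2), Pow(122, Rational(1, 2)))) ≈ 21.189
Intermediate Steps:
f = -4 (f = Add(3, -7) = -4)
G = 10
Function('L')(C) = -4
Function('x')(W) = Add(-6, Mul(Rational(1, 2), Pow(2, Rational(1, 2)), Pow(W, Rational(1, 2)))) (Function('x')(W) = Add(-6, Mul(Rational(1, 2), Pow(Add(W, W), Rational(1, 2)))) = Add(-6, Mul(Rational(1, 2), Pow(Mul(2, W), Rational(1, 2)))) = Add(-6, Mul(Rational(1, 2), Mul(Pow(2, Rational(1, 2)), Pow(W, Rational(1, 2))))) = Add(-6, Mul(Rational(1, 2), Pow(2, Rational(1, 2)), Pow(W, Rational(1, 2)))))
Function('y')(a) = Add(-3, Mul(Rational(14, 3), a)) (Function('y')(a) = Add(-3, Mul(Rational(1, 3), Mul(14, a))) = Add(-3, Mul(Rational(14, 3), a)))
Add(Function('x')(61), Mul(-1, Function('y')(Function('L')(2)))) = Add(Add(-6, Mul(Rational(1, 2), Pow(2, Rational(1, 2)), Pow(61, Rational(1, 2)))), Mul(-1, Add(-3, Mul(Rational(14, 3), -4)))) = Add(Add(-6, Mul(Rational(1, 2), Pow(122, Rational(1, 2)))), Mul(-1, Add(-3, Rational(-56, 3)))) = Add(Add(-6, Mul(Rational(1, 2), Pow(122, Rational(1, 2)))), Mul(-1, Rational(-65, 3))) = Add(Add(-6, Mul(Rational(1, 2), Pow(122, Rational(1, 2)))), Rational(65, 3)) = Add(Rational(47, 3), Mul(Rational(1, 2), Pow(122, Rational(1, 2))))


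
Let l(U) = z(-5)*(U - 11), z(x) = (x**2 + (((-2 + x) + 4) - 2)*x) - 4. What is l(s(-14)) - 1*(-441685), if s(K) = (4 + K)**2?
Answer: 445779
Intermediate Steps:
z(x) = -4 + 2*x**2 (z(x) = (x**2 + ((2 + x) - 2)*x) - 4 = (x**2 + x*x) - 4 = (x**2 + x**2) - 4 = 2*x**2 - 4 = -4 + 2*x**2)
l(U) = -506 + 46*U (l(U) = (-4 + 2*(-5)**2)*(U - 11) = (-4 + 2*25)*(-11 + U) = (-4 + 50)*(-11 + U) = 46*(-11 + U) = -506 + 46*U)
l(s(-14)) - 1*(-441685) = (-506 + 46*(4 - 14)**2) - 1*(-441685) = (-506 + 46*(-10)**2) + 441685 = (-506 + 46*100) + 441685 = (-506 + 4600) + 441685 = 4094 + 441685 = 445779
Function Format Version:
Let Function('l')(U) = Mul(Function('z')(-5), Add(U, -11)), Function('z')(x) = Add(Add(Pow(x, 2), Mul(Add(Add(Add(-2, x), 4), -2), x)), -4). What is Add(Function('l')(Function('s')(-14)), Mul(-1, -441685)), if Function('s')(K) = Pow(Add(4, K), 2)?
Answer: 445779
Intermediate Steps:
Function('z')(x) = Add(-4, Mul(2, Pow(x, 2))) (Function('z')(x) = Add(Add(Pow(x, 2), Mul(Add(Add(2, x), -2), x)), -4) = Add(Add(Pow(x, 2), Mul(x, x)), -4) = Add(Add(Pow(x, 2), Pow(x, 2)), -4) = Add(Mul(2, Pow(x, 2)), -4) = Add(-4, Mul(2, Pow(x, 2))))
Function('l')(U) = Add(-506, Mul(46, U)) (Function('l')(U) = Mul(Add(-4, Mul(2, Pow(-5, 2))), Add(U, -11)) = Mul(Add(-4, Mul(2, 25)), Add(-11, U)) = Mul(Add(-4, 50), Add(-11, U)) = Mul(46, Add(-11, U)) = Add(-506, Mul(46, U)))
Add(Function('l')(Function('s')(-14)), Mul(-1, -441685)) = Add(Add(-506, Mul(46, Pow(Add(4, -14), 2))), Mul(-1, -441685)) = Add(Add(-506, Mul(46, Pow(-10, 2))), 441685) = Add(Add(-506, Mul(46, 100)), 441685) = Add(Add(-506, 4600), 441685) = Add(4094, 441685) = 445779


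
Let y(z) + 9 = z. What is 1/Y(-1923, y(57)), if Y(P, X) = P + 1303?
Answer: -1/620 ≈ -0.0016129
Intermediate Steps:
y(z) = -9 + z
Y(P, X) = 1303 + P
1/Y(-1923, y(57)) = 1/(1303 - 1923) = 1/(-620) = -1/620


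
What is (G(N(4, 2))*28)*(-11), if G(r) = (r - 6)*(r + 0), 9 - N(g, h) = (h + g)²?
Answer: -274428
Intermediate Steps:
N(g, h) = 9 - (g + h)² (N(g, h) = 9 - (h + g)² = 9 - (g + h)²)
G(r) = r*(-6 + r) (G(r) = (-6 + r)*r = r*(-6 + r))
(G(N(4, 2))*28)*(-11) = (((9 - (4 + 2)²)*(-6 + (9 - (4 + 2)²)))*28)*(-11) = (((9 - 1*6²)*(-6 + (9 - 1*6²)))*28)*(-11) = (((9 - 1*36)*(-6 + (9 - 1*36)))*28)*(-11) = (((9 - 36)*(-6 + (9 - 36)))*28)*(-11) = (-27*(-6 - 27)*28)*(-11) = (-27*(-33)*28)*(-11) = (891*28)*(-11) = 24948*(-11) = -274428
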